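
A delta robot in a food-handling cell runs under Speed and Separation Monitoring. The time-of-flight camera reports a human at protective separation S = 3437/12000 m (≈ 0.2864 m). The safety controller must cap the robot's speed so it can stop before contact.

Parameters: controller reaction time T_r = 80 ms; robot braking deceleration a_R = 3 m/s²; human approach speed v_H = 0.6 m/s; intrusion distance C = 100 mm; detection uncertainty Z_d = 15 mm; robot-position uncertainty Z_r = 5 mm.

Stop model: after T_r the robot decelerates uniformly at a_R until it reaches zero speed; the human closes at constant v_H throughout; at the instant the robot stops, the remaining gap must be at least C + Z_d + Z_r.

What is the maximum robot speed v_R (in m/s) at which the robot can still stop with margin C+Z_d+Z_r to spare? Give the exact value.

v_R_max = 7/20 m/s = 0.3500 m/s

at the boundary: (1/6)·v² + (7/25)·v + (-1421/12000) = 0
  disc = (7/25)² − 4·(1/6)·(-1421/12000) = 14161/90000 ; √disc = 119/300
  v_R = (−(7/25) + 119/300) / (2·(1/6)) = 7/20 m/s
check:
T_s = v_R/a_R = (7/20)/3 = 0.1167 s
robot in T_r: 0.3500·0.0800 = 0.0280 m
robot covers 0.3500·0.1167 − ½·3.0000·0.1167² = 0.0204 m while stopping
person approaches 0.6000·(0.0800+0.1167) = 0.1180 m
margins: 0.1000+0.0150+0.0050 = 0.1200 m
sum ≈ 0.0280+0.0204+0.1180+0.1200 ≈ 0.2864 m = S ✓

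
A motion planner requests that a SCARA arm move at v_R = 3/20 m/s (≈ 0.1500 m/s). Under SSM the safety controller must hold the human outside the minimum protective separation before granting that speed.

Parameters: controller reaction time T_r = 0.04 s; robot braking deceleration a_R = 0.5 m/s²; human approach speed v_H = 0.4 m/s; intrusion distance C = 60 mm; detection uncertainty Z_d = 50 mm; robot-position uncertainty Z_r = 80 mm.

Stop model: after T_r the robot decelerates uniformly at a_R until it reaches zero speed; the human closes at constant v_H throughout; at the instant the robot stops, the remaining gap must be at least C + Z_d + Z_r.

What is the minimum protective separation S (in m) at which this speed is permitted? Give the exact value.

S_min = 709/2000 m = 0.3545 m

T_s = v_R/a_R = (3/20)/(1/2) = 0.3000 s
reaction-phase robot travel = 0.1500·0.0400 = 0.0060 m
robot under decel: 0.1500²/(2·0.5000) = 0.0225 m
human over T_r+T_s: 0.4000·(0.0400+0.3000) = 0.1360 m
C+Z_d+Z_r = 0.0600+0.0500+0.0800 = 0.1900 m
S_min ≈ 0.0060+0.0225+0.1360+0.1900  ⇒  S_min = 709/2000 m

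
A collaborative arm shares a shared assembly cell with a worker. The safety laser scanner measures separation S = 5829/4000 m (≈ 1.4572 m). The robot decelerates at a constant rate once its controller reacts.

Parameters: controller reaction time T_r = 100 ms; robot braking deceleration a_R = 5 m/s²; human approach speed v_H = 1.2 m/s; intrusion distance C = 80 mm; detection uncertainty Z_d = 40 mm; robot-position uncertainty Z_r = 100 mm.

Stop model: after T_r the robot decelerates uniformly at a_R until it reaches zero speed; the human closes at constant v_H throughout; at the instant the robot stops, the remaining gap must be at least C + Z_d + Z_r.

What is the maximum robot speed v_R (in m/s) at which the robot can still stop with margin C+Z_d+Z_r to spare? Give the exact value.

v_R_max = 41/20 m/s = 2.0500 m/s

quadratic (1/10)·v² + (17/50)·v + (-4469/4000) = 0
  disc = (17/50)² − 4·(1/10)·(-4469/4000) = 9/16 ; √disc = 3/4
  v_R = (−(17/50) + 3/4) / (2·(1/10)) = 41/20 m/s
check:
braking lasts T_s = (41/20)/5 = 0.4100 s
reaction-phase robot travel = 2.0500·0.1000 = 0.2050 m
robot covers 2.0500·0.4100 − ½·5.0000·0.4100² = 0.4203 m while stopping
human closes 1.2000·0.5100 = 0.6120 m
C+Z_d+Z_r = 0.0800+0.0400+0.1000 = 0.2200 m
sum ≈ 0.2050+0.4203+0.6120+0.2200 ≈ 1.4572 m = S ✓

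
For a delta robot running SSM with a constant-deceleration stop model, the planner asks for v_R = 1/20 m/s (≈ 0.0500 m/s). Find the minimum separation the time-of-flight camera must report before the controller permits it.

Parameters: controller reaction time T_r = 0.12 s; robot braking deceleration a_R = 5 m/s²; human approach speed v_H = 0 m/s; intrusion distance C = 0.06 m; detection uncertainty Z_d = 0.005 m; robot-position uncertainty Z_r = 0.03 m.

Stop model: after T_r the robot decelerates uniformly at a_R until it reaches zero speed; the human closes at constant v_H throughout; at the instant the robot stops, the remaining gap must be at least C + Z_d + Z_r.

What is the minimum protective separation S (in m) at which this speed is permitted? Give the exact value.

stop time T_s = (1/20)/5 = 0.0100 s
reaction-phase robot travel = 0.0500·0.1200 = 0.0060 m
robot under decel: 0.0500²/(2·5.0000) = 0.0003 m
human closes 0.0000·0.1300 = 0.0000 m
margins: 0.0600+0.0050+0.0300 = 0.0950 m
S_min ≈ 0.0060+0.0003+0.0000+0.0950  ⇒  S_min = 81/800 m

S_min = 81/800 m = 0.1013 m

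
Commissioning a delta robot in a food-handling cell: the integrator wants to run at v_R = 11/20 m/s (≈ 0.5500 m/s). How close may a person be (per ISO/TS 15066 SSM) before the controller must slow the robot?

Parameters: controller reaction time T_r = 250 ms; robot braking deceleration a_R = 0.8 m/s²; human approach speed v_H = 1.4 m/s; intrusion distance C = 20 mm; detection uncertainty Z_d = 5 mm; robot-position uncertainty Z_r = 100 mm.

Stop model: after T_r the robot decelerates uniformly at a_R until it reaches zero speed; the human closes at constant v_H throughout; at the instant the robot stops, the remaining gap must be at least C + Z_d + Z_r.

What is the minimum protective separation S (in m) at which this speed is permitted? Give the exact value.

braking lasts T_s = (11/20)/(4/5) = 0.6875 s
reaction-phase robot travel = 0.5500·0.2500 = 0.1375 m
robot covers 0.5500·0.6875 − ½·0.8000·0.6875² = 0.1891 m while stopping
human over T_r+T_s: 1.4000·(0.2500+0.6875) = 1.3125 m
C+Z_d+Z_r = 0.0200+0.0050+0.1000 = 0.1250 m
S_min ≈ 0.1375+0.1891+1.3125+0.1250  ⇒  S_min = 1129/640 m

S_min = 1129/640 m = 1.7641 m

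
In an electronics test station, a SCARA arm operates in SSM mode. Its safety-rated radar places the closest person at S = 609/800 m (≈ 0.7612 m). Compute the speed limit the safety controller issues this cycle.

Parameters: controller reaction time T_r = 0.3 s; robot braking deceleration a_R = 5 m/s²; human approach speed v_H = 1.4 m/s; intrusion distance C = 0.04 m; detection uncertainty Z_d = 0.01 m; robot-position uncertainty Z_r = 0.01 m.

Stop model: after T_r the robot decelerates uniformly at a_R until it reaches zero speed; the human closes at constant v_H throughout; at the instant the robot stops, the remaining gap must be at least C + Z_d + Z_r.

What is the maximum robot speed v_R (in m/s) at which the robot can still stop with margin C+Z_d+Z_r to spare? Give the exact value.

collect terms ⇒ (1/10)·v_R² + (29/50)·v_R + (-9/32) = 0
  disc = (29/50)² − 4·(1/10)·(-9/32) = 4489/10000 ; √disc = 67/100
  v_R = (−(29/50) + 67/100) / (2·(1/10)) = 9/20 m/s
check:
T_s = v_R/a_R = (9/20)/5 = 0.0900 s
robot in T_r: 0.4500·0.3000 = 0.1350 m
braking distance = 0.4500²/(2·5.0000) = 0.0203 m
human closes 1.4000·0.3900 = 0.5460 m
residual clearance needed = 0.0400+0.0100+0.0100 = 0.0600 m
sum ≈ 0.1350+0.0203+0.5460+0.0600 ≈ 0.7612 m = S ✓

v_R_max = 9/20 m/s = 0.4500 m/s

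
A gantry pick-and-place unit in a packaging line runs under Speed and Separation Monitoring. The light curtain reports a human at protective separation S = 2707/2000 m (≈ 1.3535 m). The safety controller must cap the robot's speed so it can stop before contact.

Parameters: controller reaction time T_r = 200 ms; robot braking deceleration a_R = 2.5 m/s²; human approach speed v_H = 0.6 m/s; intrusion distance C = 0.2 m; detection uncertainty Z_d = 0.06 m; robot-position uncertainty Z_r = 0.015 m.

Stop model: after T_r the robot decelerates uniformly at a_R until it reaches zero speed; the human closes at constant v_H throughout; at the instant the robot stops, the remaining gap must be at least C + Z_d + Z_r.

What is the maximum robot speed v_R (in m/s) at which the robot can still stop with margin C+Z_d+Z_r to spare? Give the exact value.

v_R_max = 27/20 m/s = 1.3500 m/s

collect terms ⇒ (1/5)·v_R² + (11/25)·v_R + (-1917/2000) = 0
  disc = (11/25)² − 4·(1/5)·(-1917/2000) = 2401/2500 ; √disc = 49/50
  v_R = (−(11/25) + 49/50) / (2·(1/5)) = 27/20 m/s
check:
T_s = v_R/a_R = (27/20)/(5/2) = 0.5400 s
robot in T_r: 1.3500·0.2000 = 0.2700 m
braking distance = 1.3500²/(2·2.5000) = 0.3645 m
human over T_r+T_s: 0.6000·(0.2000+0.5400) = 0.4440 m
C+Z_d+Z_r = 0.2000+0.0600+0.0150 = 0.2750 m
sum ≈ 0.2700+0.3645+0.4440+0.2750 ≈ 1.3535 m = S ✓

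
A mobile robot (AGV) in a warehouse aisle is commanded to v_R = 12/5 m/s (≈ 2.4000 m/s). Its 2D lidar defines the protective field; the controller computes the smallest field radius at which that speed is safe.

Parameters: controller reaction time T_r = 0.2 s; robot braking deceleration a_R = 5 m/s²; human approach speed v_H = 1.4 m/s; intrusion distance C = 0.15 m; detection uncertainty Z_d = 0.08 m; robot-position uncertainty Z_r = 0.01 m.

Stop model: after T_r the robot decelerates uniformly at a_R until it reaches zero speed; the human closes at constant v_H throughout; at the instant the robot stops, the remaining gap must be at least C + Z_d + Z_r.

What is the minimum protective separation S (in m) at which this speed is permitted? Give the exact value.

S_min = 281/125 m = 2.2480 m

braking lasts T_s = (12/5)/5 = 0.4800 s
reaction-phase robot travel = 2.4000·0.2000 = 0.4800 m
robot covers 2.4000·0.4800 − ½·5.0000·0.4800² = 0.5760 m while stopping
person approaches 1.4000·(0.2000+0.4800) = 0.9520 m
margins: 0.1500+0.0800+0.0100 = 0.2400 m
S_min ≈ 0.4800+0.5760+0.9520+0.2400  ⇒  S_min = 281/125 m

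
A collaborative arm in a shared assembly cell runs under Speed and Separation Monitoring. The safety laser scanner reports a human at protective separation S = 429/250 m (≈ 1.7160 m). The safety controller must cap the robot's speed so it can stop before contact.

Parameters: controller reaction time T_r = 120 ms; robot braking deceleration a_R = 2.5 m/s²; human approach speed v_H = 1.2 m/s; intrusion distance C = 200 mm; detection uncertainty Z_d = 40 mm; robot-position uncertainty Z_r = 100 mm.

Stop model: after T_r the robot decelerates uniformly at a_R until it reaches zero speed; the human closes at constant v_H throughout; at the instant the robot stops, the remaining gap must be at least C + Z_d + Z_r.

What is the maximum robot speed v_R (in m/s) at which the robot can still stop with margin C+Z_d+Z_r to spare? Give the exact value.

v_R_max = 7/5 m/s = 1.4000 m/s

at the boundary: (1/5)·v² + (3/5)·v + (-154/125) = 0
  disc = (3/5)² − 4·(1/5)·(-154/125) = 841/625 ; √disc = 29/25
  v_R = (−(3/5) + 29/25) / (2·(1/5)) = 7/5 m/s
check:
T_s = v_R/a_R = (7/5)/(5/2) = 0.5600 s
robot in T_r: 1.4000·0.1200 = 0.1680 m
braking distance = 1.4000²/(2·2.5000) = 0.3920 m
person approaches 1.2000·(0.1200+0.5600) = 0.8160 m
C+Z_d+Z_r = 0.2000+0.0400+0.1000 = 0.3400 m
sum ≈ 0.1680+0.3920+0.8160+0.3400 ≈ 1.7160 m = S ✓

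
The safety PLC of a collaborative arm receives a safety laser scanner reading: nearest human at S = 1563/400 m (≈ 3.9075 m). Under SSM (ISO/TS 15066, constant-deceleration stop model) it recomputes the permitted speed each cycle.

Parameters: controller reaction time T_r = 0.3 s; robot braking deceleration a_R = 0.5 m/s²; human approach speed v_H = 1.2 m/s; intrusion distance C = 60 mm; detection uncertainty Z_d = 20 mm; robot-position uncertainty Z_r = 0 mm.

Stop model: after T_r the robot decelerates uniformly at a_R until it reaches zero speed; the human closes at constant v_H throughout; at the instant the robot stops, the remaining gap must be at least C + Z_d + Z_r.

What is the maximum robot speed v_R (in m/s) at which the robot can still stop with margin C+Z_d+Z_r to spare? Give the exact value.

v_R_max = 19/20 m/s = 0.9500 m/s

at the boundary: (1)·v² + (27/10)·v + (-1387/400) = 0
  disc = (27/10)² − 4·(1)·(-1387/400) = 529/25 ; √disc = 23/5
  v_R = (−(27/10) + 23/5) / (2·(1)) = 19/20 m/s
check:
braking lasts T_s = (19/20)/(1/2) = 1.9000 s
reaction-phase robot travel = 0.9500·0.3000 = 0.2850 m
robot under decel: 0.9500²/(2·0.5000) = 0.9025 m
human closes 1.2000·2.2000 = 2.6400 m
C+Z_d+Z_r = 0.0600+0.0200+0.0000 = 0.0800 m
sum ≈ 0.2850+0.9025+2.6400+0.0800 ≈ 3.9075 m = S ✓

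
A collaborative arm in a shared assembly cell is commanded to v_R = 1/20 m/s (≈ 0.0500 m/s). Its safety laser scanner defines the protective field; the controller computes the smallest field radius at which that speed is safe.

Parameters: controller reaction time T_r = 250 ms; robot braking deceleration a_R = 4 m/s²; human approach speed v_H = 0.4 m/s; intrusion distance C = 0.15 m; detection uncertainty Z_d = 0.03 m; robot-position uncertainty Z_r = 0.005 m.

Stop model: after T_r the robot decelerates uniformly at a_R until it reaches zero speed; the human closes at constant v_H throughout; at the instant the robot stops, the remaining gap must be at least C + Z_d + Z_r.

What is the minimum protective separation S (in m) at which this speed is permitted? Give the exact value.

S_min = 969/3200 m = 0.3028 m

stop time T_s = (1/20)/4 = 0.0125 s
robot covers v_R·T_r = 0.0500·0.2500 = 0.0125 m before braking
robot covers 0.0500·0.0125 − ½·4.0000·0.0125² = 0.0003 m while stopping
human closes 0.4000·0.2625 = 0.1050 m
C+Z_d+Z_r = 0.1500+0.0300+0.0050 = 0.1850 m
S_min ≈ 0.0125+0.0003+0.1050+0.1850  ⇒  S_min = 969/3200 m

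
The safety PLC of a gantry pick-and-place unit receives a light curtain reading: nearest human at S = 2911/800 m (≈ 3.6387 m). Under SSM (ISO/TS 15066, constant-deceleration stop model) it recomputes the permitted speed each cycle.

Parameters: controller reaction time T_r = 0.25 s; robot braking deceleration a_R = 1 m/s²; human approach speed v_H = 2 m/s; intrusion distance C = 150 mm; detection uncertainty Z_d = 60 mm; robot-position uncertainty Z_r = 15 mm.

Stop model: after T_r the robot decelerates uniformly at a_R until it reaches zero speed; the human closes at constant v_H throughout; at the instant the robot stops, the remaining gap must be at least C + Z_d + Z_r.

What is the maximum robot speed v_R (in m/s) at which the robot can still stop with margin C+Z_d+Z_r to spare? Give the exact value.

collect terms ⇒ (1/2)·v_R² + (9/4)·v_R + (-2331/800) = 0
  disc = (9/4)² − 4·(1/2)·(-2331/800) = 1089/100 ; √disc = 33/10
  v_R = (−(9/4) + 33/10) / (2·(1/2)) = 21/20 m/s
check:
braking lasts T_s = (21/20)/1 = 1.0500 s
robot in T_r: 1.0500·0.2500 = 0.2625 m
braking distance = 1.0500²/(2·1.0000) = 0.5513 m
human over T_r+T_s: 2.0000·(0.2500+1.0500) = 2.6000 m
margins: 0.1500+0.0600+0.0150 = 0.2250 m
sum ≈ 0.2625+0.5513+2.6000+0.2250 ≈ 3.6387 m = S ✓

v_R_max = 21/20 m/s = 1.0500 m/s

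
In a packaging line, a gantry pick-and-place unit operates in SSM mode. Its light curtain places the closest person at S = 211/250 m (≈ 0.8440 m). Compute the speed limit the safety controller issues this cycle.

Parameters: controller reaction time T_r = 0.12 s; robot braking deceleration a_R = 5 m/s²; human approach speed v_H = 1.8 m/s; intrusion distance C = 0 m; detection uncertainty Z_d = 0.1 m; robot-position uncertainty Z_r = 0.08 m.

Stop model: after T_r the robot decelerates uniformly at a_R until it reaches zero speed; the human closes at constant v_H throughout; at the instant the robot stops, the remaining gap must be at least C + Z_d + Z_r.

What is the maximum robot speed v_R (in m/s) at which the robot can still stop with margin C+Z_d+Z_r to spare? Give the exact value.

v_R_max = 4/5 m/s = 0.8000 m/s

quadratic (1/10)·v² + (12/25)·v + (-56/125) = 0
  disc = (12/25)² − 4·(1/10)·(-56/125) = 256/625 ; √disc = 16/25
  v_R = (−(12/25) + 16/25) / (2·(1/10)) = 4/5 m/s
check:
stop time T_s = (4/5)/5 = 0.1600 s
robot in T_r: 0.8000·0.1200 = 0.0960 m
robot under decel: 0.8000²/(2·5.0000) = 0.0640 m
person approaches 1.8000·(0.1200+0.1600) = 0.5040 m
C+Z_d+Z_r = 0.0000+0.1000+0.0800 = 0.1800 m
sum ≈ 0.0960+0.0640+0.5040+0.1800 ≈ 0.8440 m = S ✓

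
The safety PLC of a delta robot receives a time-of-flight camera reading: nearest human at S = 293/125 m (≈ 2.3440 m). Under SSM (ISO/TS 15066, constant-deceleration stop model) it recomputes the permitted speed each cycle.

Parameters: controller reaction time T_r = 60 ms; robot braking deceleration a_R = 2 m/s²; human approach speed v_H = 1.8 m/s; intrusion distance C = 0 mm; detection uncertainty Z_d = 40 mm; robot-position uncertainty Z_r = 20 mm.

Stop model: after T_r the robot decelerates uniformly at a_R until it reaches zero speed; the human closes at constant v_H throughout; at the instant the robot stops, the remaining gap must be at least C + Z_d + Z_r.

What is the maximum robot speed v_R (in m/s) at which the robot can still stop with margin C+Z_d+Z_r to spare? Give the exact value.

quadratic (1/4)·v² + (24/25)·v + (-272/125) = 0
  disc = (24/25)² − 4·(1/4)·(-272/125) = 1936/625 ; √disc = 44/25
  v_R = (−(24/25) + 44/25) / (2·(1/4)) = 8/5 m/s
check:
braking lasts T_s = (8/5)/2 = 0.8000 s
reaction-phase robot travel = 1.6000·0.0600 = 0.0960 m
robot covers 1.6000·0.8000 − ½·2.0000·0.8000² = 0.6400 m while stopping
human over T_r+T_s: 1.8000·(0.0600+0.8000) = 1.5480 m
margins: 0.0000+0.0400+0.0200 = 0.0600 m
sum ≈ 0.0960+0.6400+1.5480+0.0600 ≈ 2.3440 m = S ✓

v_R_max = 8/5 m/s = 1.6000 m/s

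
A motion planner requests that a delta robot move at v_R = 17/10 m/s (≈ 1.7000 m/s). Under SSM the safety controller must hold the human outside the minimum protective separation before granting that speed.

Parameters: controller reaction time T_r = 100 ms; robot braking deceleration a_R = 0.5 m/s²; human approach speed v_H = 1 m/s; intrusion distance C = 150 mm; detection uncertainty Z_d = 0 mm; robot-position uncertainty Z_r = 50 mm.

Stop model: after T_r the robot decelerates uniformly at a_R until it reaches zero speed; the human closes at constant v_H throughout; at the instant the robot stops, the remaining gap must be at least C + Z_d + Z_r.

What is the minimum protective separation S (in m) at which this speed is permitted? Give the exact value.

T_s = v_R/a_R = (17/10)/(1/2) = 3.4000 s
reaction-phase robot travel = 1.7000·0.1000 = 0.1700 m
braking distance = 1.7000²/(2·0.5000) = 2.8900 m
human over T_r+T_s: 1.0000·(0.1000+3.4000) = 3.5000 m
C+Z_d+Z_r = 0.1500+0.0000+0.0500 = 0.2000 m
S_min ≈ 0.1700+2.8900+3.5000+0.2000  ⇒  S_min = 169/25 m

S_min = 169/25 m = 6.7600 m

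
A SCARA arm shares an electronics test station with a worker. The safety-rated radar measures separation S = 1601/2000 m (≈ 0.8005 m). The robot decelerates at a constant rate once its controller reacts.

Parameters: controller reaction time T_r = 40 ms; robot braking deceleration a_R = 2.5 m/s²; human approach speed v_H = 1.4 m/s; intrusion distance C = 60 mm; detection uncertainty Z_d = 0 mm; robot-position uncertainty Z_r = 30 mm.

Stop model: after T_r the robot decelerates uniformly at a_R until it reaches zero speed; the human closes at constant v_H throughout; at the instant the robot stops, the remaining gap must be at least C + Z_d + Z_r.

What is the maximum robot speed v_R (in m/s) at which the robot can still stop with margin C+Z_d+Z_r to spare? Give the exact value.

collect terms ⇒ (1/5)·v_R² + (3/5)·v_R + (-1309/2000) = 0
  disc = (3/5)² − 4·(1/5)·(-1309/2000) = 2209/2500 ; √disc = 47/50
  v_R = (−(3/5) + 47/50) / (2·(1/5)) = 17/20 m/s
check:
braking lasts T_s = (17/20)/(5/2) = 0.3400 s
robot in T_r: 0.8500·0.0400 = 0.0340 m
robot under decel: 0.8500²/(2·2.5000) = 0.1445 m
person approaches 1.4000·(0.0400+0.3400) = 0.5320 m
residual clearance needed = 0.0600+0.0000+0.0300 = 0.0900 m
sum ≈ 0.0340+0.1445+0.5320+0.0900 ≈ 0.8005 m = S ✓

v_R_max = 17/20 m/s = 0.8500 m/s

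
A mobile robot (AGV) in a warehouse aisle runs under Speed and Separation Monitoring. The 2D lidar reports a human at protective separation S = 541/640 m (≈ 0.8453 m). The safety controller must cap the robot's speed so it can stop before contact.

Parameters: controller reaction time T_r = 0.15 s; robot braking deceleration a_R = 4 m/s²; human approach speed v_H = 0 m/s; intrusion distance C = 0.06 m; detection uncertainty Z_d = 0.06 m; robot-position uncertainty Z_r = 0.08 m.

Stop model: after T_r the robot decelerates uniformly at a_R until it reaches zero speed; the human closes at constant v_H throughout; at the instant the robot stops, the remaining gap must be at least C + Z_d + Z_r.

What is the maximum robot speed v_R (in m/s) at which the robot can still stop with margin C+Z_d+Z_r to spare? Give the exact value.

at the boundary: (1/8)·v² + (3/20)·v + (-413/640) = 0
  disc = (3/20)² − 4·(1/8)·(-413/640) = 2209/6400 ; √disc = 47/80
  v_R = (−(3/20) + 47/80) / (2·(1/8)) = 7/4 m/s
check:
stop time T_s = (7/4)/4 = 0.4375 s
robot covers v_R·T_r = 1.7500·0.1500 = 0.2625 m before braking
braking distance = 1.7500²/(2·4.0000) = 0.3828 m
human closes 0.0000·0.5875 = 0.0000 m
margins: 0.0600+0.0600+0.0800 = 0.2000 m
sum ≈ 0.2625+0.3828+0.0000+0.2000 ≈ 0.8453 m = S ✓

v_R_max = 7/4 m/s = 1.7500 m/s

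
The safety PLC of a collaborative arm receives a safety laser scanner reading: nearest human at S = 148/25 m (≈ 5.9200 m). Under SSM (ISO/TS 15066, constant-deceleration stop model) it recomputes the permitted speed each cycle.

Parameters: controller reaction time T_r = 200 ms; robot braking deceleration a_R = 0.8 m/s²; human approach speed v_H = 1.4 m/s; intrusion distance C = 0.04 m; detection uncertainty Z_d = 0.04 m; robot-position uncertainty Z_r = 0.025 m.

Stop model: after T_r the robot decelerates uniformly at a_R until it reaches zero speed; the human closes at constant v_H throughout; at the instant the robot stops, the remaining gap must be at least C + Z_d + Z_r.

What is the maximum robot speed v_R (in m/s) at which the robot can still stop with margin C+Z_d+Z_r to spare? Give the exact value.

v_R_max = 9/5 m/s = 1.8000 m/s

collect terms ⇒ (5/8)·v_R² + (39/20)·v_R + (-1107/200) = 0
  disc = (39/20)² − 4·(5/8)·(-1107/200) = 441/25 ; √disc = 21/5
  v_R = (−(39/20) + 21/5) / (2·(5/8)) = 9/5 m/s
check:
stop time T_s = (9/5)/(4/5) = 2.2500 s
reaction-phase robot travel = 1.8000·0.2000 = 0.3600 m
robot under decel: 1.8000²/(2·0.8000) = 2.0250 m
person approaches 1.4000·(0.2000+2.2500) = 3.4300 m
residual clearance needed = 0.0400+0.0400+0.0250 = 0.1050 m
sum ≈ 0.3600+2.0250+3.4300+0.1050 ≈ 5.9200 m = S ✓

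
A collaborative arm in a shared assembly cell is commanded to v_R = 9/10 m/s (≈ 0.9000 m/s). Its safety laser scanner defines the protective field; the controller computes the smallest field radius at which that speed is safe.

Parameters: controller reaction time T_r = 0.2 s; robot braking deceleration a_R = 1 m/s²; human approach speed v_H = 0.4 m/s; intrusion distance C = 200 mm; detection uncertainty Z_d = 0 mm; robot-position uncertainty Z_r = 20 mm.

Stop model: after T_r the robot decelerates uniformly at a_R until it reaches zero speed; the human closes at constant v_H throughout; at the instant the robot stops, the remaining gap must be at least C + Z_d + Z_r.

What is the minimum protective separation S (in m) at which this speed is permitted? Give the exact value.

S_min = 249/200 m = 1.2450 m

stop time T_s = (9/10)/1 = 0.9000 s
robot in T_r: 0.9000·0.2000 = 0.1800 m
robot covers 0.9000·0.9000 − ½·1.0000·0.9000² = 0.4050 m while stopping
person approaches 0.4000·(0.2000+0.9000) = 0.4400 m
residual clearance needed = 0.2000+0.0000+0.0200 = 0.2200 m
S_min ≈ 0.1800+0.4050+0.4400+0.2200  ⇒  S_min = 249/200 m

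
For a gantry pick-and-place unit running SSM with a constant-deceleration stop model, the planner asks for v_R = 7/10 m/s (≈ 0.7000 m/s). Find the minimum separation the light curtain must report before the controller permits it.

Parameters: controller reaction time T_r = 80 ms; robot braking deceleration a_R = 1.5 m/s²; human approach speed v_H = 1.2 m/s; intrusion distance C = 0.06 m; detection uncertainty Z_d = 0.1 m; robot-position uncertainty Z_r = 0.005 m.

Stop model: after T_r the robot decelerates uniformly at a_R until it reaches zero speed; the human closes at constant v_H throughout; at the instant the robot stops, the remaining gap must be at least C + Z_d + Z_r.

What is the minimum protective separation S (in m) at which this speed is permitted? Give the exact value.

S_min = 3121/3000 m = 1.0403 m

stop time T_s = (7/10)/(3/2) = 0.4667 s
robot covers v_R·T_r = 0.7000·0.0800 = 0.0560 m before braking
braking distance = 0.7000²/(2·1.5000) = 0.1633 m
human closes 1.2000·0.5467 = 0.6560 m
residual clearance needed = 0.0600+0.1000+0.0050 = 0.1650 m
S_min ≈ 0.0560+0.1633+0.6560+0.1650  ⇒  S_min = 3121/3000 m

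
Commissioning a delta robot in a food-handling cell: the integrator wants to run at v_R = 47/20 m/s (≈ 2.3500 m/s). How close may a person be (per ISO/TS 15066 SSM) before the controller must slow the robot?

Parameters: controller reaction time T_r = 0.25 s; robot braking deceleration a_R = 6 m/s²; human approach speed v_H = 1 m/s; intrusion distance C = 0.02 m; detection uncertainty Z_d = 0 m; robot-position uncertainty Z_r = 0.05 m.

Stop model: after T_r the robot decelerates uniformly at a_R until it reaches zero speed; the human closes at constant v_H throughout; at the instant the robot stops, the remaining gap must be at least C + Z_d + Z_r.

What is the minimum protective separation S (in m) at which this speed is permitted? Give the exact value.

T_s = v_R/a_R = (47/20)/6 = 0.3917 s
reaction-phase robot travel = 2.3500·0.2500 = 0.5875 m
robot under decel: 2.3500²/(2·6.0000) = 0.4602 m
human closes 1.0000·0.6417 = 0.6417 m
residual clearance needed = 0.0200+0.0000+0.0500 = 0.0700 m
S_min ≈ 0.5875+0.4602+0.6417+0.0700  ⇒  S_min = 563/320 m

S_min = 563/320 m = 1.7594 m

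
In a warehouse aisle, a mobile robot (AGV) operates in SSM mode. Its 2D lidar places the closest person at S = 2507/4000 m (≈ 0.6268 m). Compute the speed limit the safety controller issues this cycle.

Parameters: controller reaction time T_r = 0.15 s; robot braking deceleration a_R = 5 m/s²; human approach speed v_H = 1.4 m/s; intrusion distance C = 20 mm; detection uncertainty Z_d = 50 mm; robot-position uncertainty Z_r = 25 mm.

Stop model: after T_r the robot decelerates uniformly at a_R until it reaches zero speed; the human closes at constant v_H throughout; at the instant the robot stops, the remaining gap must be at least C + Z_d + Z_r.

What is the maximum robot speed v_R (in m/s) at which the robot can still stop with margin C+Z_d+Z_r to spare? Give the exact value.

collect terms ⇒ (1/10)·v_R² + (43/100)·v_R + (-1287/4000) = 0
  disc = (43/100)² − 4·(1/10)·(-1287/4000) = 196/625 ; √disc = 14/25
  v_R = (−(43/100) + 14/25) / (2·(1/10)) = 13/20 m/s
check:
stop time T_s = (13/20)/5 = 0.1300 s
robot covers v_R·T_r = 0.6500·0.1500 = 0.0975 m before braking
robot under decel: 0.6500²/(2·5.0000) = 0.0423 m
human closes 1.4000·0.2800 = 0.3920 m
C+Z_d+Z_r = 0.0200+0.0500+0.0250 = 0.0950 m
sum ≈ 0.0975+0.0423+0.3920+0.0950 ≈ 0.6268 m = S ✓

v_R_max = 13/20 m/s = 0.6500 m/s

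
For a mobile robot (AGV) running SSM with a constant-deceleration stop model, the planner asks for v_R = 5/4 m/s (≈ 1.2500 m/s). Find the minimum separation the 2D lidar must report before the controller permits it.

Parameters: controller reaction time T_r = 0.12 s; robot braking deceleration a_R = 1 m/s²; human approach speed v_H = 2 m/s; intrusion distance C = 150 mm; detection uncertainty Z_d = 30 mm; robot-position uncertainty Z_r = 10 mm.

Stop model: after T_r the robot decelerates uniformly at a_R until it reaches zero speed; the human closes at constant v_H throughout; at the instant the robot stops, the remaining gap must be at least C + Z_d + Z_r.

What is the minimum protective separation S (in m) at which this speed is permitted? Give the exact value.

S_min = 3089/800 m = 3.8613 m

T_s = v_R/a_R = (5/4)/1 = 1.2500 s
robot covers v_R·T_r = 1.2500·0.1200 = 0.1500 m before braking
braking distance = 1.2500²/(2·1.0000) = 0.7812 m
human over T_r+T_s: 2.0000·(0.1200+1.2500) = 2.7400 m
residual clearance needed = 0.1500+0.0300+0.0100 = 0.1900 m
S_min ≈ 0.1500+0.7812+2.7400+0.1900  ⇒  S_min = 3089/800 m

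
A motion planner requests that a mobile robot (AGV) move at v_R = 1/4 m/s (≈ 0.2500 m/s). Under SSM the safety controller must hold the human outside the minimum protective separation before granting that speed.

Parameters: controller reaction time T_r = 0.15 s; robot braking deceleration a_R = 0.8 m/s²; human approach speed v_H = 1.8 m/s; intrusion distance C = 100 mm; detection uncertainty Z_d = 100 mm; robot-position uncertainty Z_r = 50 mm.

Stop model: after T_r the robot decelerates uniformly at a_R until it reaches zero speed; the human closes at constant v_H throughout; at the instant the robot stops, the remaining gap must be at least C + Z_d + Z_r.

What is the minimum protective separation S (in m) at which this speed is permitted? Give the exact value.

S_min = 3709/3200 m = 1.1591 m

stop time T_s = (1/4)/(4/5) = 0.3125 s
reaction-phase robot travel = 0.2500·0.1500 = 0.0375 m
robot under decel: 0.2500²/(2·0.8000) = 0.0391 m
person approaches 1.8000·(0.1500+0.3125) = 0.8325 m
C+Z_d+Z_r = 0.1000+0.1000+0.0500 = 0.2500 m
S_min ≈ 0.0375+0.0391+0.8325+0.2500  ⇒  S_min = 3709/3200 m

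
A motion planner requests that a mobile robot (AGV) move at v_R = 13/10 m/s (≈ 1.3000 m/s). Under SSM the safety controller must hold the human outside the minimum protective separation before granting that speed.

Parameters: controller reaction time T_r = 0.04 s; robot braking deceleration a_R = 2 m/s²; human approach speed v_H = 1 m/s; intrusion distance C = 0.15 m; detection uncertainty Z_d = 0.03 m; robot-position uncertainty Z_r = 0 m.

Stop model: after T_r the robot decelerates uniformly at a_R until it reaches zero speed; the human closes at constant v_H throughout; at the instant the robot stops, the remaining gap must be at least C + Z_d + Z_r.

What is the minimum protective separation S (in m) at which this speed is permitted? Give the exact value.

braking lasts T_s = (13/10)/2 = 0.6500 s
robot in T_r: 1.3000·0.0400 = 0.0520 m
braking distance = 1.3000²/(2·2.0000) = 0.4225 m
human closes 1.0000·0.6900 = 0.6900 m
margins: 0.1500+0.0300+0.0000 = 0.1800 m
S_min ≈ 0.0520+0.4225+0.6900+0.1800  ⇒  S_min = 2689/2000 m

S_min = 2689/2000 m = 1.3445 m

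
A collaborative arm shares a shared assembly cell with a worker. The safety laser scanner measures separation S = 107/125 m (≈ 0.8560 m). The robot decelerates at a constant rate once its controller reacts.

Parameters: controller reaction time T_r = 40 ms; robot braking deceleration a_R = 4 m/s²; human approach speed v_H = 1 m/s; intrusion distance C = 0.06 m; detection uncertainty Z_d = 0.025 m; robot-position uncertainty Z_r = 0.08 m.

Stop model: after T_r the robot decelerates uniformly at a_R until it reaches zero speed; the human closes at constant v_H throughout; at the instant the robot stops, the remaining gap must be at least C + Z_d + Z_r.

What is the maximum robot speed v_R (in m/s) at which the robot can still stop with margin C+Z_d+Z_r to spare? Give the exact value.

v_R_max = 7/5 m/s = 1.4000 m/s

at the boundary: (1/8)·v² + (29/100)·v + (-651/1000) = 0
  disc = (29/100)² − 4·(1/8)·(-651/1000) = 256/625 ; √disc = 16/25
  v_R = (−(29/100) + 16/25) / (2·(1/8)) = 7/5 m/s
check:
T_s = v_R/a_R = (7/5)/4 = 0.3500 s
robot in T_r: 1.4000·0.0400 = 0.0560 m
robot under decel: 1.4000²/(2·4.0000) = 0.2450 m
human over T_r+T_s: 1.0000·(0.0400+0.3500) = 0.3900 m
margins: 0.0600+0.0250+0.0800 = 0.1650 m
sum ≈ 0.0560+0.2450+0.3900+0.1650 ≈ 0.8560 m = S ✓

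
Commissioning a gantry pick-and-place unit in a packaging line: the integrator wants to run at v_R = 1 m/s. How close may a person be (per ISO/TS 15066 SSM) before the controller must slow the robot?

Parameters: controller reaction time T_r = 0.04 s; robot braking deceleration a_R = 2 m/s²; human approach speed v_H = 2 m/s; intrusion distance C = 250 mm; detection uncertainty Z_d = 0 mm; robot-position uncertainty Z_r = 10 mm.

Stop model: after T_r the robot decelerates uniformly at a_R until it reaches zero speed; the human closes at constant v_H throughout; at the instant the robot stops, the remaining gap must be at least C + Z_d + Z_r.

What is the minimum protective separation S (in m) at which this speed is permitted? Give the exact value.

T_s = v_R/a_R = 1/2 = 0.5000 s
robot in T_r: 1.0000·0.0400 = 0.0400 m
robot under decel: 1.0000²/(2·2.0000) = 0.2500 m
human over T_r+T_s: 2.0000·(0.0400+0.5000) = 1.0800 m
margins: 0.2500+0.0000+0.0100 = 0.2600 m
S_min ≈ 0.0400+0.2500+1.0800+0.2600  ⇒  S_min = 163/100 m

S_min = 163/100 m = 1.6300 m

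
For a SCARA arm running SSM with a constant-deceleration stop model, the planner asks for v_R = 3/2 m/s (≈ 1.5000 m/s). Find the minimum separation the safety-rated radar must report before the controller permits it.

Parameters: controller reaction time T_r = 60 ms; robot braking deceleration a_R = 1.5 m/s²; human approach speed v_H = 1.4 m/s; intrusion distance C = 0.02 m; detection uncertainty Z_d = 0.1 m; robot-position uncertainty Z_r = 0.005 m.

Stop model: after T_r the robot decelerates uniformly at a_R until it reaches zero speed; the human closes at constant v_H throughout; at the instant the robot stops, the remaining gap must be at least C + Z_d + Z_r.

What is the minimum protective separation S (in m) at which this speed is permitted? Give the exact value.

S_min = 2449/1000 m = 2.4490 m

stop time T_s = (3/2)/(3/2) = 1.0000 s
robot in T_r: 1.5000·0.0600 = 0.0900 m
robot under decel: 1.5000²/(2·1.5000) = 0.7500 m
human closes 1.4000·1.0600 = 1.4840 m
margins: 0.0200+0.1000+0.0050 = 0.1250 m
S_min ≈ 0.0900+0.7500+1.4840+0.1250  ⇒  S_min = 2449/1000 m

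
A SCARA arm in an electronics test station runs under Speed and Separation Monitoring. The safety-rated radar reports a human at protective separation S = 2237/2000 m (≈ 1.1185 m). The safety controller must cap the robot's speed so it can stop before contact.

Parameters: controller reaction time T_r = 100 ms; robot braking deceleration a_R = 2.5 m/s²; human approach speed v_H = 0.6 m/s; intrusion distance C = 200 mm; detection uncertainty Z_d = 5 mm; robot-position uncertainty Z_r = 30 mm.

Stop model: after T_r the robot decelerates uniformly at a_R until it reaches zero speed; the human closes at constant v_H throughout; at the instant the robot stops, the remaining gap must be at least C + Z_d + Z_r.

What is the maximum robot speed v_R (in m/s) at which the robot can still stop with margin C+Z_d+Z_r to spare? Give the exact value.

at the boundary: (1/5)·v² + (17/50)·v + (-1647/2000) = 0
  disc = (17/50)² − 4·(1/5)·(-1647/2000) = 484/625 ; √disc = 22/25
  v_R = (−(17/50) + 22/25) / (2·(1/5)) = 27/20 m/s
check:
stop time T_s = (27/20)/(5/2) = 0.5400 s
robot in T_r: 1.3500·0.1000 = 0.1350 m
robot covers 1.3500·0.5400 − ½·2.5000·0.5400² = 0.3645 m while stopping
person approaches 0.6000·(0.1000+0.5400) = 0.3840 m
margins: 0.2000+0.0050+0.0300 = 0.2350 m
sum ≈ 0.1350+0.3645+0.3840+0.2350 ≈ 1.1185 m = S ✓

v_R_max = 27/20 m/s = 1.3500 m/s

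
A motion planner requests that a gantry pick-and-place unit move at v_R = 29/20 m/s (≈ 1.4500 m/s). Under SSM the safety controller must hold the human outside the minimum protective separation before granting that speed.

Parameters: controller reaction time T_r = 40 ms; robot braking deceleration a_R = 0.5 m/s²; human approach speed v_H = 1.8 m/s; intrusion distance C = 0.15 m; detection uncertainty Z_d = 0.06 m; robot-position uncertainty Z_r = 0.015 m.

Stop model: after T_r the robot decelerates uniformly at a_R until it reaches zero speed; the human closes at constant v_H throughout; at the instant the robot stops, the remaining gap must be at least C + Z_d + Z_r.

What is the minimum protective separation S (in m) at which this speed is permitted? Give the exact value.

stop time T_s = (29/20)/(1/2) = 2.9000 s
reaction-phase robot travel = 1.4500·0.0400 = 0.0580 m
robot covers 1.4500·2.9000 − ½·0.5000·2.9000² = 2.1025 m while stopping
person approaches 1.8000·(0.0400+2.9000) = 5.2920 m
C+Z_d+Z_r = 0.1500+0.0600+0.0150 = 0.2250 m
S_min ≈ 0.0580+2.1025+5.2920+0.2250  ⇒  S_min = 3071/400 m

S_min = 3071/400 m = 7.6775 m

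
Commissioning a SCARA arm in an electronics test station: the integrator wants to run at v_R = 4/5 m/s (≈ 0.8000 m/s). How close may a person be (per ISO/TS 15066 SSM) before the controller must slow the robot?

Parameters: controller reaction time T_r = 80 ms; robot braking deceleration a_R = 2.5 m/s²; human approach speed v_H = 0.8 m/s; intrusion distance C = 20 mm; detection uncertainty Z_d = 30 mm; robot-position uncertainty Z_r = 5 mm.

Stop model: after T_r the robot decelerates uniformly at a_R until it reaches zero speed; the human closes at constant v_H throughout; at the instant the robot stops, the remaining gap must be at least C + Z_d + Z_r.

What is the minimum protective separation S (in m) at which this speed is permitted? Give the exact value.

S_min = 567/1000 m = 0.5670 m

T_s = v_R/a_R = (4/5)/(5/2) = 0.3200 s
reaction-phase robot travel = 0.8000·0.0800 = 0.0640 m
braking distance = 0.8000²/(2·2.5000) = 0.1280 m
human closes 0.8000·0.4000 = 0.3200 m
margins: 0.0200+0.0300+0.0050 = 0.0550 m
S_min ≈ 0.0640+0.1280+0.3200+0.0550  ⇒  S_min = 567/1000 m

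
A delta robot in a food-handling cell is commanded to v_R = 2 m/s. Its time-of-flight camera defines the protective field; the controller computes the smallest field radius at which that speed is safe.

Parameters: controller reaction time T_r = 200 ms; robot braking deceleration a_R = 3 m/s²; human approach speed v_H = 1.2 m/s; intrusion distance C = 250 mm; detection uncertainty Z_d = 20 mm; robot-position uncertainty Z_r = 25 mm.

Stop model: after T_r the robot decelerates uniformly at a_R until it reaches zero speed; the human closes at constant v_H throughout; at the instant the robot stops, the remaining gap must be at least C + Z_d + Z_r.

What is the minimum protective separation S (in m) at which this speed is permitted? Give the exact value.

S_min = 1441/600 m = 2.4017 m

T_s = v_R/a_R = 2/3 = 0.6667 s
robot in T_r: 2.0000·0.2000 = 0.4000 m
robot under decel: 2.0000²/(2·3.0000) = 0.6667 m
human closes 1.2000·0.8667 = 1.0400 m
margins: 0.2500+0.0200+0.0250 = 0.2950 m
S_min ≈ 0.4000+0.6667+1.0400+0.2950  ⇒  S_min = 1441/600 m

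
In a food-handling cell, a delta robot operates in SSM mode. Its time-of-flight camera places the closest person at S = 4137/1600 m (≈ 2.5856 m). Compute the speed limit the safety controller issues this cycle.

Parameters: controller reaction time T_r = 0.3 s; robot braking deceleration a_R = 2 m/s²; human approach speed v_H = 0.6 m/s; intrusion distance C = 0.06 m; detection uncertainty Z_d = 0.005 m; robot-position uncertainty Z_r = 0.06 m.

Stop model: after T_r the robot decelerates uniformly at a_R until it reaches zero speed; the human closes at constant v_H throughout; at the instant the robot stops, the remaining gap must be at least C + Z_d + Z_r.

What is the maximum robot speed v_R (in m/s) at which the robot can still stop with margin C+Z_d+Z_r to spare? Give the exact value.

quadratic (1/4)·v² + (3/5)·v + (-3649/1600) = 0
  disc = (3/5)² − 4·(1/4)·(-3649/1600) = 169/64 ; √disc = 13/8
  v_R = (−(3/5) + 13/8) / (2·(1/4)) = 41/20 m/s
check:
stop time T_s = (41/20)/2 = 1.0250 s
robot in T_r: 2.0500·0.3000 = 0.6150 m
robot covers 2.0500·1.0250 − ½·2.0000·1.0250² = 1.0506 m while stopping
human closes 0.6000·1.3250 = 0.7950 m
C+Z_d+Z_r = 0.0600+0.0050+0.0600 = 0.1250 m
sum ≈ 0.6150+1.0506+0.7950+0.1250 ≈ 2.5856 m = S ✓

v_R_max = 41/20 m/s = 2.0500 m/s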